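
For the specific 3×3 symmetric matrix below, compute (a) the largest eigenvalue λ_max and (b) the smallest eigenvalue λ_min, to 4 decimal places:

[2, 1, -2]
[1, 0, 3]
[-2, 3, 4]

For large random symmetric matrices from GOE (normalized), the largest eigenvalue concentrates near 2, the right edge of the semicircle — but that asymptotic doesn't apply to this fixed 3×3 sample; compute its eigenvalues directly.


Since M is real symmetric, all three eigenvalues are real; they are the roots of det(λI − M) = λ³ − (tr M) λ² + s λ − det M, where s is the sum of the principal 2×2 minors.
tr M = 2 + 0 + 4 = 6.
s = (2·0 − 1²) + (2·4 − (-2)²) + (0·4 − 3²) = -1 + 4 + (-9) = -6.
det M (expand along row 1) = 2·(-9) − 1·10 + (-2)·3 = -34.
Characteristic polynomial: λ³ − 6λ² − 6λ + 34 = 0.
Substitute λ = y + (tr M)/3 = y + 2.000000 to remove the quadratic term: y³ + p·y + q = 0 with p = s − (tr M)²/3 = -18.000000 and q = −2(tr M)³/27 + (tr M)·s/3 − det M = 6.000000.
Three real roots ⇒ use the trigonometric (Viète) form: r = 2√(−p/3) = 4.898979, φ = arccos(3q/(p·r)) = arccos(-0.204124) = 1.776365 rad.
y_k = r·cos(φ/3 − 2πk/3) for k = 0, 1, 2 gives y = 4.064969, 0.335430, -4.400399.
λ_k = y_k + 2.000000 gives λ = 6.0650, 2.3354, -2.4004 (check: the sum is 6.0000 = tr M).

Hence λ_max = 6.0650 and λ_min = -2.4004.


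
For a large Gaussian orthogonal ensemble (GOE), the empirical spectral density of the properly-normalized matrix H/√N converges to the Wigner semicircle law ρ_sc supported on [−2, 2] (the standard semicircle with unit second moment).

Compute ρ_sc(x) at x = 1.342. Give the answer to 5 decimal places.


ρ_sc(x) = (1/(2π)) √(4 − x²). With x = 1.342:
  4 − x² = 4 − (1.342)² = 4 − 1.800964 = 2.199036.
  √(4 − x²) = 1.482915.
  1/(2π) = 0.159155.
  ρ_sc(1.342) = 0.159155 · 1.482915 = 0.236013.

Rounded to 5 decimal places: ρ_sc(1.342) ≈ 0.23601.


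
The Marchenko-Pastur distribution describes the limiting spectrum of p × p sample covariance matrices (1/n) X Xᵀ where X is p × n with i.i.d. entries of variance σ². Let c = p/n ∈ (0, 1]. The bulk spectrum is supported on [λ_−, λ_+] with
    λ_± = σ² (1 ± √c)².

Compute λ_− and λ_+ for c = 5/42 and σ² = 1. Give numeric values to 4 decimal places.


c = 5/42 = 0.119048; √c = 0.345033.
λ_− = σ² (1 − √c)² = 1 · (1 − 0.345033)² = 1 · (0.654967)² = 0.428982.
λ_+ = σ² (1 + √c)² = 1 · (1 + 0.345033)² = 1 · (1.345033)² = 1.809113.

Rounded to 4 decimal places: λ_− ≈ 0.4290, λ_+ ≈ 1.8091.


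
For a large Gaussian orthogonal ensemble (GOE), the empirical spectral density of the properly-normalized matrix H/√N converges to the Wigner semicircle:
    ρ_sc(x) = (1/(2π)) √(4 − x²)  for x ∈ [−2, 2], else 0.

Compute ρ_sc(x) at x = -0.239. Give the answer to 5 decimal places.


ρ_sc(x) = (1/(2π)) √(4 − x²). With x = -0.239:
  4 − x² = 4 − (-0.239)² = 4 − 0.057121 = 3.942879.
  √(4 − x²) = 1.985668.
  1/(2π) = 0.159155.
  ρ_sc(-0.239) = 0.159155 · 1.985668 = 0.316029.

Rounded to 5 decimal places: ρ_sc(-0.239) ≈ 0.31603.


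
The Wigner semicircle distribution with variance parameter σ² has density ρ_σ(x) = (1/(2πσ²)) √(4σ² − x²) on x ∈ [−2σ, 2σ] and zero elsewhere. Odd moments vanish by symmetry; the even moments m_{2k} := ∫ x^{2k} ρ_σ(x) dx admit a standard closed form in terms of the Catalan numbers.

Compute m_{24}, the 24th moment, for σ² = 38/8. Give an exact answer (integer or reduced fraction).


By the scaled semicircle moment identity, m_{2k} = σ^{2k} · C_k with k = 12.
C_12 = (1/(k+1)) · C(2k, k) = (1/13) · C(24, 12) = (1/13) · 2704156 = 208012.
σ^{2k} = (σ²)^k = (38/8)^12 = 2213314919066161/16777216.

Therefore m_{24} = σ^{24} · C_12 = (2213314919066161/16777216) · 208012 = 115099015736197570483/4194304.


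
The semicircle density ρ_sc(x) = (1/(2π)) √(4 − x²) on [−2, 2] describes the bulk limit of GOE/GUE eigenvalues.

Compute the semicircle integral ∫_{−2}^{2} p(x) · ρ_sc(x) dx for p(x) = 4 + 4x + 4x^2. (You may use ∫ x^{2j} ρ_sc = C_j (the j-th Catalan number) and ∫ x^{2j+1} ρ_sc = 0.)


Write p(x) = Σ a_i x^i, split into monomials and integrate each against ρ_sc separately.
Using ∫ x^{2j} ρ_sc = C_j = (1/(j+1)) C(2j, j) (Catalan numbers) and ∫ x^{2j+1} ρ_sc = 0 (odd monomials vanish by symmetry):
  i = 0 (even): a_0 · C_{0} = 4 · 1 = 4
  i = 1 (odd): ∫ x^1 ρ_sc = 0 (vanishes)
  i = 2 (even): a_2 · C_{1} = 4 · 1 = 4

Summing the contributions: ∫_{−2}^{2} p(x) ρ_sc(x) dx = 4 + 4 = 8.


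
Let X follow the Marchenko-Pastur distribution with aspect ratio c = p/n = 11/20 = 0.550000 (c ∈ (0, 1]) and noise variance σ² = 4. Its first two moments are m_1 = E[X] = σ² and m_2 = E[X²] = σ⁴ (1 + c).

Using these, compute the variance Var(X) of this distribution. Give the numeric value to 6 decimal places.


m_1 = E[X] = σ² = 4, so m_1² = 16.
m_2 = E[X²] = σ⁴ (1 + c) = 16 · (1 + 0.550000) = 16 · 1.550000 = 24.800000.
(Note m_2 − m_1² simplifies to c · σ⁴ = 0.550000 · 16.)

Var(X) = m_2 − m_1² = 24.800000 − 16 = 8.800000.


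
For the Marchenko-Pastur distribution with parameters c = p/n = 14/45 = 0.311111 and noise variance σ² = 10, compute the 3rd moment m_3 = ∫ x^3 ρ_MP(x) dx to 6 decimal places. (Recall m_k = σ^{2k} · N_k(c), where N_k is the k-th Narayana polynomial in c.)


E[X³] = σ⁶ (1 + 3c + c²) (third MP moment). With σ² = 10 (so σ⁶ = 1000) and c = 14/45 = 0.311111: E[X³] = 1000 · (1 + 3·0.311111 + (0.311111)²) = 1000 · 2.030123.

So E[X^3] = 2030.123457.


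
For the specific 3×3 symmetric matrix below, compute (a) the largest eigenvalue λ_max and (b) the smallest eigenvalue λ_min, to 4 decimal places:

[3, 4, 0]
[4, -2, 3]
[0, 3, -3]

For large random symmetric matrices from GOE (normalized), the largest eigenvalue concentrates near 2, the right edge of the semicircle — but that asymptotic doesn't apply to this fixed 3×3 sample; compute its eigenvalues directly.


Since M is real symmetric, all three eigenvalues are real; they are the roots of det(λI − M) = λ³ − (tr M) λ² + s λ − det M, where s is the sum of the principal 2×2 minors.
tr M = 3 + (-2) + (-3) = -2.
s = (3·(-2) − 4²) + (3·(-3) − 0²) + ((-2)·(-3) − 3²) = -22 + (-9) + (-3) = -34.
det M (expand along row 1) = 3·(-3) − 4·(-12) + 0·12 = 39.
Characteristic polynomial: λ³ + 2λ² − 34λ − 39 = 0.
Substitute λ = y + (tr M)/3 = y − 0.666667 to remove the quadratic term: y³ + p·y + q = 0 with p = s − (tr M)²/3 = -35.333333 and q = −2(tr M)³/27 + (tr M)·s/3 − det M = -15.740741.
Three real roots ⇒ use the trigonometric (Viète) form: r = 2√(−p/3) = 6.863753, φ = arccos(3q/(p·r)) = arccos(0.194715) = 1.374829 rad.
y_k = r·cos(φ/3 − 2πk/3) for k = 0, 1, 2 gives y = 6.155526, -0.448038, -5.707488.
λ_k = y_k − 0.666667 gives λ = 5.4889, -1.1147, -6.3742 (check: the sum is -2.0000 = tr M).

Hence λ_max = 5.4889 and λ_min = -6.3742.


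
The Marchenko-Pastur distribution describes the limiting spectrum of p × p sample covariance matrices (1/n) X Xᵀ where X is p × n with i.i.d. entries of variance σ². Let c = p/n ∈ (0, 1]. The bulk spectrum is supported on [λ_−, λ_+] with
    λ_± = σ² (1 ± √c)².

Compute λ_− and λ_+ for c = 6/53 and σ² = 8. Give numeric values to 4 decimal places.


c = 6/53 = 0.113208; √c = 0.336463.
λ_− = σ² (1 − √c)² = 8 · (1 − 0.336463)² = 8 · (0.663537)² = 3.522248.
λ_+ = σ² (1 + √c)² = 8 · (1 + 0.336463)² = 8 · (1.336463)² = 14.289073.

Rounded to 4 decimal places: λ_− ≈ 3.5222, λ_+ ≈ 14.2891.


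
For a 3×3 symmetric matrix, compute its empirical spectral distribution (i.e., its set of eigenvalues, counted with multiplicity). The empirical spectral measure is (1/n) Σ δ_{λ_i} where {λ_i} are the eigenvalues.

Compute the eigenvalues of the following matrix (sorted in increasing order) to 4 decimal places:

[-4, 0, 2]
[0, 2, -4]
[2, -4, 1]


Since M is real symmetric, all three eigenvalues are real; they are the roots of det(λI − M) = λ³ − (tr M) λ² + s λ − det M, where s is the sum of the principal 2×2 minors.
tr M = -4 + 2 + 1 = -1.
s = ((-4)·2 − 0²) + ((-4)·1 − 2²) + (2·1 − (-4)²) = -8 + (-8) + (-14) = -30.
det M (expand along row 1) = (-4)·(-14) − 0·8 + 2·(-4) = 48.
Characteristic polynomial: λ³ + λ² − 30λ − 48 = 0.
Substitute λ = y + (tr M)/3 = y − 0.333333 to remove the quadratic term: y³ + p·y + q = 0 with p = s − (tr M)²/3 = -30.333333 and q = −2(tr M)³/27 + (tr M)·s/3 − det M = -37.925926.
Three real roots ⇒ use the trigonometric (Viète) form: r = 2√(−p/3) = 6.359595, φ = arccos(3q/(p·r)) = arccos(0.589804) = 0.939980 rad.
y_k = r·cos(φ/3 − 2πk/3) for k = 0, 1, 2 gives y = 6.049968, -1.327413, -4.722555.
λ_k = y_k − 0.333333 gives λ = 5.7166, -1.6607, -5.0559 (check: the sum is -1.0000 = tr M).

Eigenvalues sorted in increasing order: [-5.0559, -1.6607, 5.7166].


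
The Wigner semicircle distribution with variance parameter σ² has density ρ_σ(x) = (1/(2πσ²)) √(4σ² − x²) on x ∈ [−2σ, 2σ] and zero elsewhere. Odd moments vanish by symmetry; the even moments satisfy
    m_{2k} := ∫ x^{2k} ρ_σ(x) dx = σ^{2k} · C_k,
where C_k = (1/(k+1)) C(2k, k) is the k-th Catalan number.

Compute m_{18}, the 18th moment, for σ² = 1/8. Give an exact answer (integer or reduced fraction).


By the scaled semicircle moment identity, m_{2k} = σ^{2k} · C_k with k = 9.
C_9 = (1/(k+1)) · C(2k, k) = (1/10) · C(18, 9) = (1/10) · 48620 = 4862.
σ^{2k} = (σ²)^k = (1/8)^9 = 1/134217728.

Therefore m_{18} = σ^{18} · C_9 = (1/134217728) · 4862 = 2431/67108864.


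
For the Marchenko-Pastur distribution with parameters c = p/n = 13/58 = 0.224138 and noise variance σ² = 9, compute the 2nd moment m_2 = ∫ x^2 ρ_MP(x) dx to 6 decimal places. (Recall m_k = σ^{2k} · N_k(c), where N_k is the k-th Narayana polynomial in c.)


E[X²] = σ⁴ (1 + c) (second MP moment). With σ² = 9 (so σ⁴ = 81) and c = 13/58 = 0.224138: E[X²] = 81 · (1 + 0.224138) = 81 · 1.224138.

So E[X^2] = 99.155172.


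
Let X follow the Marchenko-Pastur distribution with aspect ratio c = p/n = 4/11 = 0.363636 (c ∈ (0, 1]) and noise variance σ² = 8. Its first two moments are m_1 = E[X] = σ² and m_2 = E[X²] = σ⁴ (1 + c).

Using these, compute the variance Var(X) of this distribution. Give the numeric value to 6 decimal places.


m_1 = E[X] = σ² = 8, so m_1² = 64.
m_2 = E[X²] = σ⁴ (1 + c) = 64 · (1 + 0.363636) = 64 · 1.363636 = 87.272727.
(Note m_2 − m_1² simplifies to c · σ⁴ = 0.363636 · 64.)

Var(X) = m_2 − m_1² = 87.272727 − 64 = 23.272727.


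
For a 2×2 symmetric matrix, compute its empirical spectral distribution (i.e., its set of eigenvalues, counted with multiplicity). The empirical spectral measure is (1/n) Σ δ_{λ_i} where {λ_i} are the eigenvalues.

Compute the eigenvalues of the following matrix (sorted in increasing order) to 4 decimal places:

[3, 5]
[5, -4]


Since M is real symmetric, both eigenvalues are real; they are the roots of det(λI − M) = λ² − (tr M) λ + det M.
tr M = 3 + (-4) = -1.
det M = 3·(-4) − 5² = -12 − 25 = -37.
Characteristic polynomial: λ² + λ − 37 = 0.
Discriminant Δ = (tr M)² − 4·det M = 1 − (-148) = 149; √Δ = 12.206556.
λ = (tr M ± √Δ)/2 = (-1 ± 12.206556)/2, giving (tr M − √Δ)/2 = -6.6033 and (tr M + √Δ)/2 = 5.6033.

Eigenvalues sorted in increasing order: [-6.6033, 5.6033].


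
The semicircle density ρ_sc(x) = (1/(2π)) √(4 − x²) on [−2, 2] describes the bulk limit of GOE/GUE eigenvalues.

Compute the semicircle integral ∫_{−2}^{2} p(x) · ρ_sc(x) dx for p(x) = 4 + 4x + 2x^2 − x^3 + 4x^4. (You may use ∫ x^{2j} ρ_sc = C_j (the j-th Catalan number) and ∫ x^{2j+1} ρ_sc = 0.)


Write p(x) = Σ a_i x^i, split into monomials and integrate each against ρ_sc separately.
Using ∫ x^{2j} ρ_sc = C_j = (1/(j+1)) C(2j, j) (Catalan numbers) and ∫ x^{2j+1} ρ_sc = 0 (odd monomials vanish by symmetry):
  i = 0 (even): a_0 · C_{0} = 4 · 1 = 4
  i = 1 (odd): ∫ x^1 ρ_sc = 0 (vanishes)
  i = 2 (even): a_2 · C_{1} = 2 · 1 = 2
  i = 3 (odd): ∫ x^3 ρ_sc = 0 (vanishes)
  i = 4 (even): a_4 · C_{2} = 4 · 2 = 8

Summing the contributions: ∫_{−2}^{2} p(x) ρ_sc(x) dx = 4 + 2 + 8 = 14.


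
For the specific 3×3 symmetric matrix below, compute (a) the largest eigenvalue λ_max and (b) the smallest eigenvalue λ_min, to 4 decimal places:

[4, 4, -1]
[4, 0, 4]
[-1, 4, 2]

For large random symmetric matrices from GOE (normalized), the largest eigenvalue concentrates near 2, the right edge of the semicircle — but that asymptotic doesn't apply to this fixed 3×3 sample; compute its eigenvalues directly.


Since M is real symmetric, all three eigenvalues are real; they are the roots of det(λI − M) = λ³ − (tr M) λ² + s λ − det M, where s is the sum of the principal 2×2 minors.
tr M = 4 + 0 + 2 = 6.
s = (4·0 − 4²) + (4·2 − (-1)²) + (0·2 − 4²) = -16 + 7 + (-16) = -25.
det M (expand along row 1) = 4·(-16) − 4·12 + (-1)·16 = -128.
Characteristic polynomial: λ³ − 6λ² − 25λ + 128 = 0.
Substitute λ = y + (tr M)/3 = y + 2.000000 to remove the quadratic term: y³ + p·y + q = 0 with p = s − (tr M)²/3 = -37.000000 and q = −2(tr M)³/27 + (tr M)·s/3 − det M = 62.000000.
Three real roots ⇒ use the trigonometric (Viète) form: r = 2√(−p/3) = 7.023769, φ = arccos(3q/(p·r)) = arccos(-0.715716) = 2.368446 rad.
y_k = r·cos(φ/3 − 2πk/3) for k = 0, 1, 2 gives y = 4.946231, 1.845576, -6.791807.
λ_k = y_k + 2.000000 gives λ = 6.9462, 3.8456, -4.7918 (check: the sum is 6.0000 = tr M).

Hence λ_max = 6.9462 and λ_min = -4.7918.


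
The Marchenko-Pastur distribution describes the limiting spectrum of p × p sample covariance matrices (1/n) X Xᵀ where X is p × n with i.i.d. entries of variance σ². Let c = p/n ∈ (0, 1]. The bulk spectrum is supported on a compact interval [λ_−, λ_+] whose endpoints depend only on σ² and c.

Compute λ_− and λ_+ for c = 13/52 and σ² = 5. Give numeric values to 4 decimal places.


c = 13/52 = 0.250000; √c = 0.500000.
λ_− = σ² (1 − √c)² = 5 · (1 − 0.500000)² = 5 · (0.500000)² = 1.250000.
λ_+ = σ² (1 + √c)² = 5 · (1 + 0.500000)² = 5 · (1.500000)² = 11.250000.

Rounded to 4 decimal places: λ_− ≈ 1.2500, λ_+ ≈ 11.2500.


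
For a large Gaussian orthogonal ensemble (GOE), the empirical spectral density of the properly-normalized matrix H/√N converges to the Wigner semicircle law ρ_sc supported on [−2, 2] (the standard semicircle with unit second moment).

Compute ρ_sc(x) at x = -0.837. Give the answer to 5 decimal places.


ρ_sc(x) = (1/(2π)) √(4 − x²). With x = -0.837:
  4 − x² = 4 − (-0.837)² = 4 − 0.700569 = 3.299431.
  √(4 − x²) = 1.816434.
  1/(2π) = 0.159155.
  ρ_sc(-0.837) = 0.159155 · 1.816434 = 0.289094.

Rounded to 5 decimal places: ρ_sc(-0.837) ≈ 0.28909.


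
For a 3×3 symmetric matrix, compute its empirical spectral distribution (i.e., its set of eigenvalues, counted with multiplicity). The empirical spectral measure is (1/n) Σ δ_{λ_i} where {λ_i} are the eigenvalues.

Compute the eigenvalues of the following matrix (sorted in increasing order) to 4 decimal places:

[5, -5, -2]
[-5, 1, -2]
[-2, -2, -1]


Since M is real symmetric, all three eigenvalues are real; they are the roots of det(λI − M) = λ³ − (tr M) λ² + s λ − det M, where s is the sum of the principal 2×2 minors.
tr M = 5 + 1 + (-1) = 5.
s = (5·1 − (-5)²) + (5·(-1) − (-2)²) + (1·(-1) − (-2)²) = -20 + (-9) + (-5) = -34.
det M (expand along row 1) = 5·(-5) − (-5)·1 + (-2)·12 = -44.
Characteristic polynomial: λ³ − 5λ² − 34λ + 44 = 0.
Substitute λ = y + (tr M)/3 = y + 1.666667 to remove the quadratic term: y³ + p·y + q = 0 with p = s − (tr M)²/3 = -42.333333 and q = −2(tr M)³/27 + (tr M)·s/3 − det M = -21.925926.
Three real roots ⇒ use the trigonometric (Viète) form: r = 2√(−p/3) = 7.512952, φ = arccos(3q/(p·r)) = arccos(0.206817) = 1.362476 rad.
y_k = r·cos(φ/3 − 2πk/3) for k = 0, 1, 2 gives y = 6.751367, -0.521281, -6.230086.
λ_k = y_k + 1.666667 gives λ = 8.4180, 1.1454, -4.5634 (check: the sum is 5.0000 = tr M).

Eigenvalues sorted in increasing order: [-4.5634, 1.1454, 8.4180].


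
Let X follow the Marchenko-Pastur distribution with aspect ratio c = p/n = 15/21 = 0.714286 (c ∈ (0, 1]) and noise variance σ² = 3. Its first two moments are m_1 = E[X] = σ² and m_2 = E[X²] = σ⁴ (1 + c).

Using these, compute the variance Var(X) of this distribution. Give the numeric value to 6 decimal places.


m_1 = E[X] = σ² = 3, so m_1² = 9.
m_2 = E[X²] = σ⁴ (1 + c) = 9 · (1 + 0.714286) = 9 · 1.714286 = 15.428571.
(Note m_2 − m_1² simplifies to c · σ⁴ = 0.714286 · 9.)

Var(X) = m_2 − m_1² = 15.428571 − 9 = 6.428571.


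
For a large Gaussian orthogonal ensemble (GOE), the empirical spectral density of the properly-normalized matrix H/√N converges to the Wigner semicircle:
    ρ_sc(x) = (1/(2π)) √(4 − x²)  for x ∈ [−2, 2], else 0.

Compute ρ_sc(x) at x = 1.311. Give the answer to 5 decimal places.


ρ_sc(x) = (1/(2π)) √(4 − x²). With x = 1.311:
  4 − x² = 4 − (1.311)² = 4 − 1.718721 = 2.281279.
  √(4 − x²) = 1.510390.
  1/(2π) = 0.159155.
  ρ_sc(1.311) = 0.159155 · 1.510390 = 0.240386.

Rounded to 5 decimal places: ρ_sc(1.311) ≈ 0.24039.


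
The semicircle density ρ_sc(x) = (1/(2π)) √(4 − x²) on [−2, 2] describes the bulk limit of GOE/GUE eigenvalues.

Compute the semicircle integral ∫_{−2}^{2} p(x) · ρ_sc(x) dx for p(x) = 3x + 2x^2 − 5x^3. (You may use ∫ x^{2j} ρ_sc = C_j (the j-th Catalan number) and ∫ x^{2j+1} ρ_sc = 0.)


Write p(x) = Σ a_i x^i, split into monomials and integrate each against ρ_sc separately.
Using ∫ x^{2j} ρ_sc = C_j = (1/(j+1)) C(2j, j) (Catalan numbers) and ∫ x^{2j+1} ρ_sc = 0 (odd monomials vanish by symmetry):
  i = 1 (odd): ∫ x^1 ρ_sc = 0 (vanishes)
  i = 2 (even): a_2 · C_{1} = 2 · 1 = 2
  i = 3 (odd): ∫ x^3 ρ_sc = 0 (vanishes)

Summing the contributions: ∫_{−2}^{2} p(x) ρ_sc(x) dx = 2.


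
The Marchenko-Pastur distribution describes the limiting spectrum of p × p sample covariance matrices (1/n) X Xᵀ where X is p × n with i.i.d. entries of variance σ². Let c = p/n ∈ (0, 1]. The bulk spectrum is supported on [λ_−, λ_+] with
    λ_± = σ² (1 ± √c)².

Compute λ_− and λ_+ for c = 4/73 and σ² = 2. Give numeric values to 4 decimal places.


c = 4/73 = 0.054795; √c = 0.234082.
λ_− = σ² (1 − √c)² = 2 · (1 − 0.234082)² = 2 · (0.765918)² = 1.173260.
λ_+ = σ² (1 + √c)² = 2 · (1 + 0.234082)² = 2 · (1.234082)² = 3.045918.

Rounded to 4 decimal places: λ_− ≈ 1.1733, λ_+ ≈ 3.0459.


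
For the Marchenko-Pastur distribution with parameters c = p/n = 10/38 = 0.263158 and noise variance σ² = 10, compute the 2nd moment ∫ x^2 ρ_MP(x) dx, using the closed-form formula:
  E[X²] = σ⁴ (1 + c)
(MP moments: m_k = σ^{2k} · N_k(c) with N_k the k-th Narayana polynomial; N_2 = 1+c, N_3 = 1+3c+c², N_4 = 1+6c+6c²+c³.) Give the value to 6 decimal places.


E[X²] = σ⁴ (1 + c) (second MP moment). With σ² = 10 (so σ⁴ = 100) and c = 10/38 = 0.263158: E[X²] = 100 · (1 + 0.263158) = 100 · 1.263158.

So E[X^2] = 126.315789.


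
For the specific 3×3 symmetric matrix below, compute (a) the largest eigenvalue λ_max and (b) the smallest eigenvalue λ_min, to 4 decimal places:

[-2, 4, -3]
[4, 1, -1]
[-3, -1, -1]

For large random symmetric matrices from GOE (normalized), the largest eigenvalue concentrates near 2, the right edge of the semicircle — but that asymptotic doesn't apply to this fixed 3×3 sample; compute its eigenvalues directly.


Since M is real symmetric, all three eigenvalues are real; they are the roots of det(λI − M) = λ³ − (tr M) λ² + s λ − det M, where s is the sum of the principal 2×2 minors.
tr M = -2 + 1 + (-1) = -2.
s = ((-2)·1 − 4²) + ((-2)·(-1) − (-3)²) + (1·(-1) − (-1)²) = -18 + (-7) + (-2) = -27.
det M (expand along row 1) = (-2)·(-2) − 4·(-7) + (-3)·(-1) = 35.
Characteristic polynomial: λ³ + 2λ² − 27λ − 35 = 0.
Substitute λ = y + (tr M)/3 = y − 0.666667 to remove the quadratic term: y³ + p·y + q = 0 with p = s − (tr M)²/3 = -28.333333 and q = −2(tr M)³/27 + (tr M)·s/3 − det M = -16.407407.
Three real roots ⇒ use the trigonometric (Viète) form: r = 2√(−p/3) = 6.146363, φ = arccos(3q/(p·r)) = arccos(0.282648) = 1.284243 rad.
y_k = r·cos(φ/3 − 2πk/3) for k = 0, 1, 2 gives y = 5.591740, -0.586194, -5.005546.
λ_k = y_k − 0.666667 gives λ = 4.9251, -1.2529, -5.6722 (check: the sum is -2.0000 = tr M).

Hence λ_max = 4.9251 and λ_min = -5.6722.


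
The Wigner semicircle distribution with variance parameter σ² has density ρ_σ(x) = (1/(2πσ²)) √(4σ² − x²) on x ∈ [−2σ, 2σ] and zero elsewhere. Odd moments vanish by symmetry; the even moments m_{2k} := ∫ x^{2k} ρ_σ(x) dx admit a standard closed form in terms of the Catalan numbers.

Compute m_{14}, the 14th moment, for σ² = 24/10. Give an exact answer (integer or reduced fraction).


By the scaled semicircle moment identity, m_{2k} = σ^{2k} · C_k with k = 7.
C_7 = (1/(k+1)) · C(2k, k) = (1/8) · C(14, 7) = (1/8) · 3432 = 429.
σ^{2k} = (σ²)^k = (24/10)^7 = 35831808/78125.

Therefore m_{14} = σ^{14} · C_7 = (35831808/78125) · 429 = 15371845632/78125.


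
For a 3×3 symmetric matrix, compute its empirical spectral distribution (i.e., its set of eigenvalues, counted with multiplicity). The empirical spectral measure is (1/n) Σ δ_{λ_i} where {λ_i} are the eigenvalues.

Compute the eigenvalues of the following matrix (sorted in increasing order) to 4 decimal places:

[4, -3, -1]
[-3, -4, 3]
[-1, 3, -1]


Since M is real symmetric, all three eigenvalues are real; they are the roots of det(λI − M) = λ³ − (tr M) λ² + s λ − det M, where s is the sum of the principal 2×2 minors.
tr M = 4 + (-4) + (-1) = -1.
s = (4·(-4) − (-3)²) + (4·(-1) − (-1)²) + ((-4)·(-1) − 3²) = -25 + (-5) + (-5) = -35.
det M (expand along row 1) = 4·(-5) − (-3)·6 + (-1)·(-13) = 11.
Characteristic polynomial: λ³ + λ² − 35λ − 11 = 0.
Substitute λ = y + (tr M)/3 = y − 0.333333 to remove the quadratic term: y³ + p·y + q = 0 with p = s − (tr M)²/3 = -35.333333 and q = −2(tr M)³/27 + (tr M)·s/3 − det M = 0.740741.
Three real roots ⇒ use the trigonometric (Viète) form: r = 2√(−p/3) = 6.863753, φ = arccos(3q/(p·r)) = arccos(-0.009163) = 1.579960 rad.
y_k = r·cos(φ/3 − 2πk/3) for k = 0, 1, 2 gives y = 5.933675, 0.020965, -5.954639.
λ_k = y_k − 0.333333 gives λ = 5.6003, -0.3124, -6.2880 (check: the sum is -1.0000 = tr M).

Eigenvalues sorted in increasing order: [-6.2880, -0.3124, 5.6003].


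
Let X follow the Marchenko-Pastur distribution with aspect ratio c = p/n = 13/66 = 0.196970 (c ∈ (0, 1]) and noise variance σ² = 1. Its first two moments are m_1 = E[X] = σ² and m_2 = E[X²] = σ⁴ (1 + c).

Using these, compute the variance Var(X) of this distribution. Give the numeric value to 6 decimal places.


m_1 = E[X] = σ² = 1, so m_1² = 1.
m_2 = E[X²] = σ⁴ (1 + c) = 1 · (1 + 0.196970) = 1 · 1.196970 = 1.196970.
(Note m_2 − m_1² simplifies to c · σ⁴ = 0.196970 · 1.)

Var(X) = m_2 − m_1² = 1.196970 − 1 = 0.196970.


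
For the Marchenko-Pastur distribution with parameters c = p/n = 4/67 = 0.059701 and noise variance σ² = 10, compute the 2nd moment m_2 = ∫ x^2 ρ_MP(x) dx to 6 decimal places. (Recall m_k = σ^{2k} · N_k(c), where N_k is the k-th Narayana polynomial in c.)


E[X²] = σ⁴ (1 + c) (second MP moment). With σ² = 10 (so σ⁴ = 100) and c = 4/67 = 0.059701: E[X²] = 100 · (1 + 0.059701) = 100 · 1.059701.

So E[X^2] = 105.970149.


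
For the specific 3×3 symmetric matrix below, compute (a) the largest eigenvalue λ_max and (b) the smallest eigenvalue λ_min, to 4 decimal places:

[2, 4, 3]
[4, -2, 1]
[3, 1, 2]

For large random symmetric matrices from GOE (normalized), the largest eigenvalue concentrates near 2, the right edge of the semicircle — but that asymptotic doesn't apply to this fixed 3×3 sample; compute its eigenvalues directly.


Since M is real symmetric, all three eigenvalues are real; they are the roots of det(λI − M) = λ³ − (tr M) λ² + s λ − det M, where s is the sum of the principal 2×2 minors.
tr M = 2 + (-2) + 2 = 2.
s = (2·(-2) − 4²) + (2·2 − 3²) + ((-2)·2 − 1²) = -20 + (-5) + (-5) = -30.
det M (expand along row 1) = 2·(-5) − 4·5 + 3·10 = 0.
Characteristic polynomial: λ³ − 2λ² − 30λ = 0.
Substitute λ = y + (tr M)/3 = y + 0.666667 to remove the quadratic term: y³ + p·y + q = 0 with p = s − (tr M)²/3 = -31.333333 and q = −2(tr M)³/27 + (tr M)·s/3 − det M = -20.592593.
Three real roots ⇒ use the trigonometric (Viète) form: r = 2√(−p/3) = 6.463573, φ = arccos(3q/(p·r)) = arccos(0.305037) = 1.260819 rad.
y_k = r·cos(φ/3 − 2πk/3) for k = 0, 1, 2 gives y = 5.901098, -0.666667, -5.234431.
λ_k = y_k + 0.666667 gives λ = 6.5678, 0.0000, -4.5678 (check: the sum is 2.0000 = tr M).

Hence λ_max = 6.5678 and λ_min = -4.5678.


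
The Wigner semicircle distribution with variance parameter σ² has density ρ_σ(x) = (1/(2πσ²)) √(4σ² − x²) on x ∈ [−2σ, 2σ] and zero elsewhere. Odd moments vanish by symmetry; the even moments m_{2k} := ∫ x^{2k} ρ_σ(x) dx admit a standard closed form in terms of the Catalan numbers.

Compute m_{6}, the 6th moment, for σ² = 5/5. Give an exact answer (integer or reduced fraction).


By the scaled semicircle moment identity, m_{2k} = σ^{2k} · C_k with k = 3.
C_3 = (1/(k+1)) · C(2k, k) = (1/4) · C(6, 3) = (1/4) · 20 = 5.
σ^{2k} = (σ²)^k = (5/5)^3 = 1.

Therefore m_{6} = σ^{6} · C_3 = 1 · 5 = 5.


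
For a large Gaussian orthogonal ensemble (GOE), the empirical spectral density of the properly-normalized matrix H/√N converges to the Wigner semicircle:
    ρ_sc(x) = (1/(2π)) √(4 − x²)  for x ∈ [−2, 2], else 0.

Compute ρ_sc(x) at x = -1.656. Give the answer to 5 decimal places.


ρ_sc(x) = (1/(2π)) √(4 − x²). With x = -1.656:
  4 − x² = 4 − (-1.656)² = 4 − 2.742336 = 1.257664.
  √(4 − x²) = 1.121456.
  1/(2π) = 0.159155.
  ρ_sc(-1.656) = 0.159155 · 1.121456 = 0.178485.

Rounded to 5 decimal places: ρ_sc(-1.656) ≈ 0.17849.


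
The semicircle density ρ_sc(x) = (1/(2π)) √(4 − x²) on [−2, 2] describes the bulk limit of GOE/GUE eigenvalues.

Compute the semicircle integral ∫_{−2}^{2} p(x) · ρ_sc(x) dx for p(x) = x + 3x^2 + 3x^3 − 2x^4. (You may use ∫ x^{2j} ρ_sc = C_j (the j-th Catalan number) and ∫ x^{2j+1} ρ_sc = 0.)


Write p(x) = Σ a_i x^i, split into monomials and integrate each against ρ_sc separately.
Using ∫ x^{2j} ρ_sc = C_j = (1/(j+1)) C(2j, j) (Catalan numbers) and ∫ x^{2j+1} ρ_sc = 0 (odd monomials vanish by symmetry):
  i = 1 (odd): ∫ x^1 ρ_sc = 0 (vanishes)
  i = 2 (even): a_2 · C_{1} = 3 · 1 = 3
  i = 3 (odd): ∫ x^3 ρ_sc = 0 (vanishes)
  i = 4 (even): a_4 · C_{2} = -2 · 2 = -4

Summing the contributions: ∫_{−2}^{2} p(x) ρ_sc(x) dx = 3 + (-4) = -1.


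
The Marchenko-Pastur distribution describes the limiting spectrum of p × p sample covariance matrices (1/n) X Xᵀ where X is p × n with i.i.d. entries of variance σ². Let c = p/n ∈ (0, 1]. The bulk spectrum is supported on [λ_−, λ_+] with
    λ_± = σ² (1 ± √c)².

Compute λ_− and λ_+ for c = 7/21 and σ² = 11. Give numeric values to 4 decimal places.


c = 7/21 = 0.333333; √c = 0.577350.
λ_− = σ² (1 − √c)² = 11 · (1 − 0.577350)² = 11 · (0.422650)² = 1.964961.
λ_+ = σ² (1 + √c)² = 11 · (1 + 0.577350)² = 11 · (1.577350)² = 27.368373.

Rounded to 4 decimal places: λ_− ≈ 1.9650, λ_+ ≈ 27.3684.


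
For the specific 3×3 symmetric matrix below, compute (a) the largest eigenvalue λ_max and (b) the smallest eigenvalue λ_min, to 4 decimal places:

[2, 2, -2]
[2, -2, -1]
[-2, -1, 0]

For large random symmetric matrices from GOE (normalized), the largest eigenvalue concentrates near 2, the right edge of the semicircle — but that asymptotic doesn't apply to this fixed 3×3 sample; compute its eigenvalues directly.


Since M is real symmetric, all three eigenvalues are real; they are the roots of det(λI − M) = λ³ − (tr M) λ² + s λ − det M, where s is the sum of the principal 2×2 minors.
tr M = 2 + (-2) + 0 = 0.
s = (2·(-2) − 2²) + (2·0 − (-2)²) + ((-2)·0 − (-1)²) = -8 + (-4) + (-1) = -13.
det M (expand along row 1) = 2·(-1) − 2·(-2) + (-2)·(-6) = 14.
Characteristic polynomial: λ³ − 13λ − 14 = 0.
Substitute λ = y + (tr M)/3 = y + 0.000000 to remove the quadratic term: y³ + p·y + q = 0 with p = s − (tr M)²/3 = -13.000000 and q = −2(tr M)³/27 + (tr M)·s/3 − det M = -14.000000.
Three real roots ⇒ use the trigonometric (Viète) form: r = 2√(−p/3) = 4.163332, φ = arccos(3q/(p·r)) = arccos(0.776006) = 0.682488 rad.
y_k = r·cos(φ/3 − 2πk/3) for k = 0, 1, 2 gives y = 4.056060, -1.214838, -2.841222.
λ_k = y_k + 0.000000 gives λ = 4.0561, -1.2148, -2.8412 (check: the sum is 0.0000 = tr M).

Hence λ_max = 4.0561 and λ_min = -2.8412.


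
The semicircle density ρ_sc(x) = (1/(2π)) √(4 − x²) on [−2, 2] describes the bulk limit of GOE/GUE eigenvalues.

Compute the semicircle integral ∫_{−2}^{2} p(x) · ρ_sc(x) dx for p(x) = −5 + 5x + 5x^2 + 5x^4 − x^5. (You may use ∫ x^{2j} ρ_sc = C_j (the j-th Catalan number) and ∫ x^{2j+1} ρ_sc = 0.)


Write p(x) = Σ a_i x^i, split into monomials and integrate each against ρ_sc separately.
Using ∫ x^{2j} ρ_sc = C_j = (1/(j+1)) C(2j, j) (Catalan numbers) and ∫ x^{2j+1} ρ_sc = 0 (odd monomials vanish by symmetry):
  i = 0 (even): a_0 · C_{0} = -5 · 1 = -5
  i = 1 (odd): ∫ x^1 ρ_sc = 0 (vanishes)
  i = 2 (even): a_2 · C_{1} = 5 · 1 = 5
  i = 4 (even): a_4 · C_{2} = 5 · 2 = 10
  i = 5 (odd): ∫ x^5 ρ_sc = 0 (vanishes)

Summing the contributions: ∫_{−2}^{2} p(x) ρ_sc(x) dx = (-5) + 5 + 10 = 10.


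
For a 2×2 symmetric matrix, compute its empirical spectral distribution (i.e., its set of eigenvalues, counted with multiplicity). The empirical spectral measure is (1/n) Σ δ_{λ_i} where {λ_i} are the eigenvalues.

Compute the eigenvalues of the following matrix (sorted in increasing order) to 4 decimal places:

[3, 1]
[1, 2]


Since M is real symmetric, both eigenvalues are real; they are the roots of det(λI − M) = λ² − (tr M) λ + det M.
tr M = 3 + 2 = 5.
det M = 3·2 − 1² = 6 − 1 = 5.
Characteristic polynomial: λ² − 5λ + 5 = 0.
Discriminant Δ = (tr M)² − 4·det M = 25 − 20 = 5; √Δ = 2.236068.
λ = (tr M ± √Δ)/2 = (5 ± 2.236068)/2, giving (tr M − √Δ)/2 = 1.3820 and (tr M + √Δ)/2 = 3.6180.

Eigenvalues sorted in increasing order: [1.3820, 3.6180].


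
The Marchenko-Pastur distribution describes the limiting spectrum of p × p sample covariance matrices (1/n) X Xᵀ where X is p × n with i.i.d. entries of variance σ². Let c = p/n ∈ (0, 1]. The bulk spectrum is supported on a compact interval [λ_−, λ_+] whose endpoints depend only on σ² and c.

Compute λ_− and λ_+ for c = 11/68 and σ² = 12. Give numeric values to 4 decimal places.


c = 11/68 = 0.161765; √c = 0.402200.
λ_− = σ² (1 − √c)² = 12 · (1 − 0.402200)² = 12 · (0.597800)² = 4.288380.
λ_+ = σ² (1 + √c)² = 12 · (1 + 0.402200)² = 12 · (1.402200)² = 23.593972.

Rounded to 4 decimal places: λ_− ≈ 4.2884, λ_+ ≈ 23.5940.


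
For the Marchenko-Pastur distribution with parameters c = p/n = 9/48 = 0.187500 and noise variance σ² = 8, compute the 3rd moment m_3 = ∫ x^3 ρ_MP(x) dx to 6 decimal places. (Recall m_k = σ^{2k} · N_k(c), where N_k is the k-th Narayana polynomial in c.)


E[X³] = σ⁶ (1 + 3c + c²) (third MP moment). With σ² = 8 (so σ⁶ = 512) and c = 9/48 = 0.187500: E[X³] = 512 · (1 + 3·0.187500 + (0.187500)²) = 512 · 1.597656.

So E[X^3] = 818.000000.


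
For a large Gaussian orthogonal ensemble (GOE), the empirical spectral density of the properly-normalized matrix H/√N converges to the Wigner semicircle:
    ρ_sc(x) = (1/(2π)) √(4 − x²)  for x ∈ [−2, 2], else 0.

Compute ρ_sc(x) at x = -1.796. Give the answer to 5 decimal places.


ρ_sc(x) = (1/(2π)) √(4 − x²). With x = -1.796:
  4 − x² = 4 − (-1.796)² = 4 − 3.225616 = 0.774384.
  √(4 − x²) = 0.879991.
  1/(2π) = 0.159155.
  ρ_sc(-1.796) = 0.159155 · 0.879991 = 0.140055.

Rounded to 5 decimal places: ρ_sc(-1.796) ≈ 0.14005.


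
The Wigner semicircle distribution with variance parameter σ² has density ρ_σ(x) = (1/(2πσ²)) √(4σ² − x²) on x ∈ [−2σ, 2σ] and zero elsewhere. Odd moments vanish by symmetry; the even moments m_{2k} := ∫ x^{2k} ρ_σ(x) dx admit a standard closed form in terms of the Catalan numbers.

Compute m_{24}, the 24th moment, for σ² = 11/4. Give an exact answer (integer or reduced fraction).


By the scaled semicircle moment identity, m_{2k} = σ^{2k} · C_k with k = 12.
C_12 = (1/(k+1)) · C(2k, k) = (1/13) · C(24, 12) = (1/13) · 2704156 = 208012.
σ^{2k} = (σ²)^k = (11/4)^12 = 3138428376721/16777216.

Therefore m_{24} = σ^{24} · C_12 = (3138428376721/16777216) · 208012 = 163207690874622163/4194304.


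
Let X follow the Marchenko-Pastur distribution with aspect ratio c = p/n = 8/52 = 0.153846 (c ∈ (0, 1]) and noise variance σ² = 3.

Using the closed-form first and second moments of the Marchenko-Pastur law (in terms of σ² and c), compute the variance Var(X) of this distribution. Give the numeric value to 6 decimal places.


Recall the MP moments m_1 = E[X] = σ² and m_2 = E[X²] = σ⁴ (1 + c).
m_1 = E[X] = σ² = 3, so m_1² = 9.
m_2 = E[X²] = σ⁴ (1 + c) = 9 · (1 + 0.153846) = 9 · 1.153846 = 10.384615.
(Note m_2 − m_1² simplifies to c · σ⁴ = 0.153846 · 9.)

Var(X) = m_2 − m_1² = 10.384615 − 9 = 1.384615.


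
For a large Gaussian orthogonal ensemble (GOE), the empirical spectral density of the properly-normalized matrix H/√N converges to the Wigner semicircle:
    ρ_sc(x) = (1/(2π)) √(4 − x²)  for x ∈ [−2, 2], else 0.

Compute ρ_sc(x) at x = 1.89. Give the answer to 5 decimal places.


ρ_sc(x) = (1/(2π)) √(4 − x²). With x = 1.89:
  4 − x² = 4 − (1.89)² = 4 − 3.572100 = 0.427900.
  √(4 − x²) = 0.654141.
  1/(2π) = 0.159155.
  ρ_sc(1.89) = 0.159155 · 0.654141 = 0.104110.

Rounded to 5 decimal places: ρ_sc(1.89) ≈ 0.10411.


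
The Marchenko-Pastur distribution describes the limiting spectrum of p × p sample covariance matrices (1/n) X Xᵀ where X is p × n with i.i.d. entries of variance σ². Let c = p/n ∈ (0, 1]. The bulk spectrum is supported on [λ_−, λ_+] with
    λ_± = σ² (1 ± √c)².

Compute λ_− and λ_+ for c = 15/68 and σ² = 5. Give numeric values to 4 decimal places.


c = 15/68 = 0.220588; √c = 0.469668.
λ_− = σ² (1 − √c)² = 5 · (1 − 0.469668)² = 5 · (0.530332)² = 1.406259.
λ_+ = σ² (1 + √c)² = 5 · (1 + 0.469668)² = 5 · (1.469668)² = 10.799623.

Rounded to 4 decimal places: λ_− ≈ 1.4063, λ_+ ≈ 10.7996.


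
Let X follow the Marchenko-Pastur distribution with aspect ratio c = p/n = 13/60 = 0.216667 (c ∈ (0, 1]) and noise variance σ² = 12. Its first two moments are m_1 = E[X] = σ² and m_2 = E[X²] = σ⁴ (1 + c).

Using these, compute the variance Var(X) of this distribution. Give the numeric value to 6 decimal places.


m_1 = E[X] = σ² = 12, so m_1² = 144.
m_2 = E[X²] = σ⁴ (1 + c) = 144 · (1 + 0.216667) = 144 · 1.216667 = 175.200000.
(Note m_2 − m_1² simplifies to c · σ⁴ = 0.216667 · 144.)

Var(X) = m_2 − m_1² = 175.200000 − 144 = 31.200000.


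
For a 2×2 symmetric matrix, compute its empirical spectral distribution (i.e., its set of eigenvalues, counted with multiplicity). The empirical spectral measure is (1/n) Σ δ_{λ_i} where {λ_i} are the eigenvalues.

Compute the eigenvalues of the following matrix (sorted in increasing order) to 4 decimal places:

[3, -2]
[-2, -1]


Since M is real symmetric, both eigenvalues are real; they are the roots of det(λI − M) = λ² − (tr M) λ + det M.
tr M = 3 + (-1) = 2.
det M = 3·(-1) − (-2)² = -3 − 4 = -7.
Characteristic polynomial: λ² − 2λ − 7 = 0.
Discriminant Δ = (tr M)² − 4·det M = 4 − (-28) = 32; √Δ = 5.656854.
λ = (tr M ± √Δ)/2 = (2 ± 5.656854)/2, giving (tr M − √Δ)/2 = -1.8284 and (tr M + √Δ)/2 = 3.8284.

Eigenvalues sorted in increasing order: [-1.8284, 3.8284].


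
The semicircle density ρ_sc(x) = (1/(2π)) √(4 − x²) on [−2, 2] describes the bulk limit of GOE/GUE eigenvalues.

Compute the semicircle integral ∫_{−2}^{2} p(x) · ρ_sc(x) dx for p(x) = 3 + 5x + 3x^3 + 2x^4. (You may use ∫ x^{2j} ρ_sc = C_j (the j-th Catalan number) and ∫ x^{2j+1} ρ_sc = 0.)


Write p(x) = Σ a_i x^i, split into monomials and integrate each against ρ_sc separately.
Using ∫ x^{2j} ρ_sc = C_j = (1/(j+1)) C(2j, j) (Catalan numbers) and ∫ x^{2j+1} ρ_sc = 0 (odd monomials vanish by symmetry):
  i = 0 (even): a_0 · C_{0} = 3 · 1 = 3
  i = 1 (odd): ∫ x^1 ρ_sc = 0 (vanishes)
  i = 3 (odd): ∫ x^3 ρ_sc = 0 (vanishes)
  i = 4 (even): a_4 · C_{2} = 2 · 2 = 4

Summing the contributions: ∫_{−2}^{2} p(x) ρ_sc(x) dx = 3 + 4 = 7.


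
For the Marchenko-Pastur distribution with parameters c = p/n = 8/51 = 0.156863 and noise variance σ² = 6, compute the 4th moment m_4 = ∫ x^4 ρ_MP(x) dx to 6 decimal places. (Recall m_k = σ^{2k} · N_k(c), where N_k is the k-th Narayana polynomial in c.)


E[X⁴] = σ⁸ (1 + 6c + 6c² + c³) (fourth MP moment). With σ² = 6 (so σ⁸ = 1296) and c = 8/51 = 0.156863: E[X⁴] = 1296 · (1 + 6·0.156863 + 6·(0.156863)² + (0.156863)³) = 1296 · 2.092672.

So E[X^4] = 2712.102585.


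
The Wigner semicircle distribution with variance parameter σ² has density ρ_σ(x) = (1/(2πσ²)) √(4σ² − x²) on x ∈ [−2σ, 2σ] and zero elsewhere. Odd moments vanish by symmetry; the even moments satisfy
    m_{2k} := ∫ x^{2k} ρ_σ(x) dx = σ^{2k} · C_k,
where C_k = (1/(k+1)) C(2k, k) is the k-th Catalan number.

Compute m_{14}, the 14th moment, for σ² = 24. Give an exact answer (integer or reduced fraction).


By the scaled semicircle moment identity, m_{2k} = σ^{2k} · C_k with k = 7.
C_7 = (1/(k+1)) · C(2k, k) = (1/8) · C(14, 7) = (1/8) · 3432 = 429.
σ^{2k} = (σ²)^k = (24)^7 = 4586471424.

Therefore m_{14} = σ^{14} · C_7 = 4586471424 · 429 = 1967596240896.


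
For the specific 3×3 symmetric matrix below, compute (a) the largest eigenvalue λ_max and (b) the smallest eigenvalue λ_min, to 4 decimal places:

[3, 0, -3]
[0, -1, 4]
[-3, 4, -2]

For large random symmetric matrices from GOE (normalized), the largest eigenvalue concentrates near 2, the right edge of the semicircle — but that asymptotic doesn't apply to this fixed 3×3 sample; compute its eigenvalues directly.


Since M is real symmetric, all three eigenvalues are real; they are the roots of det(λI − M) = λ³ − (tr M) λ² + s λ − det M, where s is the sum of the principal 2×2 minors.
tr M = 3 + (-1) + (-2) = 0.
s = (3·(-1) − 0²) + (3·(-2) − (-3)²) + ((-1)·(-2) − 4²) = -3 + (-15) + (-14) = -32.
det M (expand along row 1) = 3·(-14) − 0·12 + (-3)·(-3) = -33.
Characteristic polynomial: λ³ − 32λ + 33 = 0.
Substitute λ = y + (tr M)/3 = y + 0.000000 to remove the quadratic term: y³ + p·y + q = 0 with p = s − (tr M)²/3 = -32.000000 and q = −2(tr M)³/27 + (tr M)·s/3 − det M = 33.000000.
Three real roots ⇒ use the trigonometric (Viète) form: r = 2√(−p/3) = 6.531973, φ = arccos(3q/(p·r)) = arccos(-0.473632) = 2.064206 rad.
y_k = r·cos(φ/3 − 2πk/3) for k = 0, 1, 2 gives y = 5.045778, 1.069476, -6.115255.
λ_k = y_k + 0.000000 gives λ = 5.0458, 1.0695, -6.1153 (check: the sum is 0.0000 = tr M).

Hence λ_max = 5.0458 and λ_min = -6.1153.
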